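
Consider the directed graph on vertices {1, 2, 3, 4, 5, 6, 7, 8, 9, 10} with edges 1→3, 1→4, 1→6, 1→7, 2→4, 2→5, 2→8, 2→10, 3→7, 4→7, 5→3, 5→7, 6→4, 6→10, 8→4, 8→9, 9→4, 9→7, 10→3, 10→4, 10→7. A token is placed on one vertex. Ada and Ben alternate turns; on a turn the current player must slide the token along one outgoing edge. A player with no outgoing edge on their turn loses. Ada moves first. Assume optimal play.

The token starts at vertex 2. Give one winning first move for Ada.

Move to 8.

Classify positions by backward induction: terminal positions (no move available) are L. From any other position, the mover wins iff some move reaches an L.
Every edge goes from a vertex to one that appears earlier in the order 7, 4, 3, 5, 9, 8, 10, 6, 1, 2, so processing vertices in that order labels each vertex after all of its successors.
7: no outgoing edge → L
4: →7(L), so W
3: →7(L), so W
5: →7(L), so W
9: →7(L), so W
8: →9(W), 4(W) — all W, so L
10: →7(L), so W
6: →10(W), 4(W) — all W, so L
1: →6(L), so W
2: →8(L), so W
From 2, the L positions reachable in one move are: 8.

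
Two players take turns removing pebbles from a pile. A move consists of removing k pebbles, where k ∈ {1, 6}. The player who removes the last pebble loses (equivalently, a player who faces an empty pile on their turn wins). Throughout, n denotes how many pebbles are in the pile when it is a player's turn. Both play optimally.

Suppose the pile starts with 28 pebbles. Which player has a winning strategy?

Label each position W (a win for the player to move) or L (a loss). A position with no legal move is W; any other position is W exactly when some move reaches an L, and L when every move reaches a W.
n=0: no move; the opponent has just taken the last pebble and therefore loses → W
n=1: →0(W) only, which is W, so L
n=2: →1(L), so W
n=3: →2(W) only, which is W, so L
n=4: →3(L), so W
n=5: →4(W) only, which is W, so L
n=6: →5(L), so W
n=7: →1(L), so W
n=8: →7(W), 2(W) — all W, so L
n=9: →8(L), so W
n=10: →9(W), 4(W) — all W, so L
n=11: →10(L), so W
n=12: →11(W), 6(W) — all W, so L
n=13: →12(L), so W
n=14: →8(L), so W
n=15: →14(W), 9(W) — all W, so L
n=16: →15(L), so W
n=17: →16(W), 11(W) — all W, so L
n=18: →17(L), so W
n=19: →18(W), 13(W) — all W, so L
n=20: →19(L), so W
n=21: →15(L), so W
n=22: →21(W), 16(W) — all W, so L
n=23: →22(L), so W
n=24: →23(W), 18(W) — all W, so L
n=25: →24(L), so W
n=26: →25(W), 20(W) — all W, so L
n=27: →26(L), so W
n=28: →22(L), so W
From 28 the player to move can remove 6, leaving 22, reaching an L position.

The first player wins.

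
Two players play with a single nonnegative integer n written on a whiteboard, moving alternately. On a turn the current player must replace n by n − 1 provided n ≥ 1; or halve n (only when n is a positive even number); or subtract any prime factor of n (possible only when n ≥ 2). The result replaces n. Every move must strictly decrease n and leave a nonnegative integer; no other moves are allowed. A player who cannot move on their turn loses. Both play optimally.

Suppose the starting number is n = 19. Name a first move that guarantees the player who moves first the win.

Build the W/L table. Terminal = L. A non-terminal position is W if it has a move to some L; otherwise it is L.
n=0: no move → L
n=1: →0(L), so W
n=2: →0(L), so W
n=3: →0(L), so W
n=4: →2(W), 3(W) — all W, so L
n=5: →0(L), so W
n=6: →4(L), so W
n=7: →0(L), so W
n=8: →4(L), so W
n=9: →6(W), 8(W) — all W, so L
n=10: →9(L), so W
n=11: →0(L), so W
n=12: →9(L), so W
n=13: →0(L), so W
n=14: →7(W), 12(W), 13(W) — all W, so L
n=15: →14(L), so W
n=16: →14(L), so W
n=17: →0(L), so W
n=18: →9(L), so W
n=19: →0(L), so W
From 19, the L positions reachable in one move are: 0.

Move to 0.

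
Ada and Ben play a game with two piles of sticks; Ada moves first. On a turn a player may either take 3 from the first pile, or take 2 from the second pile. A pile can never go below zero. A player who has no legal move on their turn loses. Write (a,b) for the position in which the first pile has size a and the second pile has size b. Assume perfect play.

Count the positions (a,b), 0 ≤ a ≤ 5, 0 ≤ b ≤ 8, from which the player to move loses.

27

Build the W/L table. Terminal = L. A non-terminal position is W if it has a move to some L; otherwise it is L.
Every move lowers a or b (never raises either), so fill the grid row by row in increasing a, and left to right within a row: each cell's successors are then already labelled.
      b=0  b=1  b=2  b=3  b=4  b=5  b=6  b=7  b=8
a=0:    L    L    W    W    L    L    W    W    L
a=1:    L    L    W    W    L    L    W    W    L
a=2:    L    L    W    W    L    L    W    W    L
a=3:    W    W    L    L    W    W    L    L    W
a=4:    W    W    L    L    W    W    L    L    W
a=5:    W    W    L    L    W    W    L    L    W
Cells with no legal move (terminal, hence L): (0,0), (0,1), (1,0), (1,1), (2,0), (2,1).
The remaining L cells, each justified by listing all of its moves:
(0,4): L (sole option (0,2)(W) is W)
(0,5): L (sole option (0,3)(W) is W)
(0,8): L (sole option (0,6)(W) is W)
(1,4): L (sole option (1,2)(W) is W)
(1,5): L (sole option (1,3)(W) is W)
(1,8): L (sole option (1,6)(W) is W)
(2,4): L (sole option (2,2)(W) is W)
(2,5): L (sole option (2,3)(W) is W)
(2,8): L (sole option (2,6)(W) is W)
(3,2): L (options (0,2)(W), (3,0)(W) are all W)
(3,3): L (options (0,3)(W), (3,1)(W) are all W)
(3,6): L (options (0,6)(W), (3,4)(W) are all W)
(3,7): L (options (0,7)(W), (3,5)(W) are all W)
(4,2): L (options (1,2)(W), (4,0)(W) are all W)
(4,3): L (options (1,3)(W), (4,1)(W) are all W)
(4,6): L (options (1,6)(W), (4,4)(W) are all W)
(4,7): L (options (1,7)(W), (4,5)(W) are all W)
(5,2): L (options (2,2)(W), (5,0)(W) are all W)
(5,3): L (options (2,3)(W), (5,1)(W) are all W)
(5,6): L (options (2,6)(W), (5,4)(W) are all W)
(5,7): L (options (2,7)(W), (5,5)(W) are all W)
Every other cell has at least one move into one of the L cells above, so it is W.
L cells per row: a=0: 5, a=1: 5, a=2: 5, a=3: 4, a=4: 4, a=5: 4; total 27.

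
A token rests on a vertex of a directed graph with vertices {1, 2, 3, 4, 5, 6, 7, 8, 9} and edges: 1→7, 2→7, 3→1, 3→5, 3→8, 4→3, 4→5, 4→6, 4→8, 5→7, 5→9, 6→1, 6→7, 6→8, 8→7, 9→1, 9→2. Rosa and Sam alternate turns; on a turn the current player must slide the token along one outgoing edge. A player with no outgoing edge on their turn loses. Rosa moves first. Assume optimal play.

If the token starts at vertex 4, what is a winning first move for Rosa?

Move to 3.

Use the standard recursion: the mover loses at a terminal position; elsewhere, the mover wins exactly when some move hands the opponent an L position.
Every edge goes from a vertex to one that appears earlier in the order 7, 1, 8, 2, 9, 5, 3, 6, 4, so processing vertices in that order labels each vertex after all of its successors.
7: no outgoing edge → L
1: reaches L-position 7 → W
8: reaches L-position 7 → W
2: reaches L-position 7 → W
9: only reaches 2(W), 1(W), all W → L
5: reaches L-position 9 → W
3: only reaches 5(W), 8(W), 1(W), all W → L
6: reaches L-position 7 → W
4: reaches L-position 3 → W
From 4, the L positions reachable in one move are: 3.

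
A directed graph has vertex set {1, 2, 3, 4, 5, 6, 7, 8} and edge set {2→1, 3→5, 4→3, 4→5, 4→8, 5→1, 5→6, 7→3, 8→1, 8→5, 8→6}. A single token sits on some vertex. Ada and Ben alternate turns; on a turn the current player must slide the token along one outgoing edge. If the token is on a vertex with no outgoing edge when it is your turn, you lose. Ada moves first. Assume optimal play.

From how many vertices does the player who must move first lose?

3

Build the W/L table. Terminal = L. A non-terminal position is W if it has a move to some L; otherwise it is L.
Every edge goes from a vertex to one that appears earlier in the order 6, 1, 5, 8, 3, 2, 4, 7, so processing vertices in that order labels each vertex after all of its successors.
6: no outgoing edge → L
1: no outgoing edge → L
5: →1(L), so W
8: →1(L), so W
3: →5(W) only, which is W, so L
2: →1(L), so W
4: →3(L), so W
7: →3(L), so W
The L vertices are 1, 3, 6; that is 3 in all.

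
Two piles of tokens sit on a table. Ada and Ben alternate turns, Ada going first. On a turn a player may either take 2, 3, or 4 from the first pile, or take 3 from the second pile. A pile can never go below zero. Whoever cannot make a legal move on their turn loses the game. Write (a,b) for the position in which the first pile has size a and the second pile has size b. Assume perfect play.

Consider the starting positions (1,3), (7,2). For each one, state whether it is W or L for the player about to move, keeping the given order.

Label each position W (a win for the player to move) or L (a loss). A position with no legal move is L; any other position is W exactly when some move reaches an L, and L when every move reaches a W.
No move ever increases a pile, so every position that can arise here has a ≤ 7 and b ≤ 3; it is enough to label the cells with 0 ≤ a ≤ 7 and 0 ≤ b ≤ 3.
Every move lowers a or b (never raises either), so fill the grid row by row in increasing a, and left to right within a row: each cell's successors are then already labelled.
      b=0  b=1  b=2  b=3
a=0:    L    L    L    W
a=1:    L    L    L    W
a=2:    W    W    W    L
a=3:    W    W    W    L
a=4:    W    W    W    W
a=5:    W    W    W    W
a=6:    L    L    L    W
a=7:    L    L    L    W
Cells with no legal move (terminal, hence L): (0,0), (0,1), (0,2), (1,0), (1,1), (1,2).
The remaining L cells, each justified by listing all of its moves:
(2,3): L (options (0,3)(W), (2,0)(W) are all W)
(3,3): L (options (1,3)(W), (0,3)(W), (3,0)(W) are all W)
(6,0): L (options (4,0)(W), (3,0)(W), (2,0)(W) are all W)
(6,1): L (options (4,1)(W), (3,1)(W), (2,1)(W) are all W)
(6,2): L (options (4,2)(W), (3,2)(W), (2,2)(W) are all W)
(7,0): L (options (5,0)(W), (4,0)(W), (3,0)(W) are all W)
(7,1): L (options (5,1)(W), (4,1)(W), (3,1)(W) are all W)
(7,2): L (options (5,2)(W), (4,2)(W), (3,2)(W) are all W)
Every other cell has at least one move into one of the L cells above, so it is W.
(1,3): the move to (1,0) reaches an L cell, so W
(7,2): one of the L cells justified above, so L

(1,3): W, (7,2): L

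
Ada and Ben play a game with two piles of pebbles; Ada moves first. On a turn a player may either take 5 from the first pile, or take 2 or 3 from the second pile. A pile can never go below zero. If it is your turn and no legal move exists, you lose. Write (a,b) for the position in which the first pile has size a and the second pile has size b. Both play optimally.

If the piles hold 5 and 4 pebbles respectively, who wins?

Ada wins.

Work bottom-up. With no move the player to move loses. Otherwise the position is W if at least one move leads to an L position for the opponent, and L if every move leads to a W.
No move ever increases a pile, so every position that can arise here has a ≤ 5 and b ≤ 4; it is enough to label the cells with 0 ≤ a ≤ 5 and 0 ≤ b ≤ 4.
Every move lowers a or b (never raises either), so fill the grid row by row in increasing a, and left to right within a row: each cell's successors are then already labelled.
      b=0  b=1  b=2  b=3  b=4
a=0:    L    L    W    W    W
a=1:    L    L    W    W    W
a=2:    L    L    W    W    W
a=3:    L    L    W    W    W
a=4:    L    L    W    W    W
a=5:    W    W    L    L    W
Cells with no legal move (terminal, hence L): (0,0), (0,1), (1,0), (1,1), (2,0), (2,1), (3,0), (3,1), (4,0), (4,1).
The remaining L cells, each justified by listing all of its moves:
(5,2): only reaches (0,2)(W), (5,0)(W), all W → L
(5,3): only reaches (0,3)(W), (5,1)(W), (5,0)(W), all W → L
Every other cell has at least one move into one of the L cells above, so it is W.
From (5,4) Ada can move to (5,2), reaching an L position.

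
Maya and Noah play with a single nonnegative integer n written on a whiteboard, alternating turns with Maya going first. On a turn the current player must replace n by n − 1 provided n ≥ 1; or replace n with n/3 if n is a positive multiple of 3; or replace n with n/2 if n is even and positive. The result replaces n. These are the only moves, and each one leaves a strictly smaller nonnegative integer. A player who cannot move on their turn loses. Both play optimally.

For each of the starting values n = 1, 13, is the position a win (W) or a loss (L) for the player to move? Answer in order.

Label each position W (a win for the player to move) or L (a loss). A position with no legal move is L; any other position is W exactly when some move reaches an L, and L when every move reaches a W.
n=0: no move → L
n=1: reaches L-position 0 → W
n=2: only reaches 1(W), which is W → L
n=3: reaches L-position 2 → W
n=4: reaches L-position 2 → W
n=5: only reaches 4(W), which is W → L
n=6: reaches L-position 2 → W
n=7: only reaches 6(W), which is W → L
n=8: reaches L-position 7 → W
n=9: only reaches 3(W), 8(W), all W → L
n=10: reaches L-position 5 → W
n=11: only reaches 10(W), which is W → L
n=12: reaches L-position 11 → W
n=13: only reaches 12(W), which is W → L

1: W, 13: L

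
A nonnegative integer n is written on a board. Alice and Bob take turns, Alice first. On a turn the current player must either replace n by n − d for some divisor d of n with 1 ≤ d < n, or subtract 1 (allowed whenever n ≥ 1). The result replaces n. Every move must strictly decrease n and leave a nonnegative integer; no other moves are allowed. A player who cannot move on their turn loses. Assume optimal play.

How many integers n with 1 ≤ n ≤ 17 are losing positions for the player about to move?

8

Work bottom-up. With no move the player to move loses. Otherwise the position is W if at least one move leads to an L position for the opponent, and L if every move leads to a W.
n=0: no move → L
n=1: reaches L-position 0 → W
n=2: only reaches 1(W), which is W → L
n=3: reaches L-position 2 → W
n=4: reaches L-position 2 → W
n=5: only reaches 4(W), which is W → L
n=6: reaches L-position 5 → W
n=7: only reaches 6(W), which is W → L
n=8: reaches L-position 7 → W
n=9: only reaches 6(W), 8(W), all W → L
n=10: reaches L-position 5 → W
n=11: only reaches 10(W), which is W → L
n=12: reaches L-position 9 → W
n=13: only reaches 12(W), which is W → L
n=14: reaches L-position 7 → W
n=15: only reaches 10(W), 12(W), 14(W), all W → L
n=16: reaches L-position 15 → W
n=17: only reaches 16(W), which is W → L
L entries with 1 ≤ n ≤ 17 (n=0 is outside the asked range and is not counted): n = 2, 5, 7, 9, 11, 13, 15, 17; that makes 8.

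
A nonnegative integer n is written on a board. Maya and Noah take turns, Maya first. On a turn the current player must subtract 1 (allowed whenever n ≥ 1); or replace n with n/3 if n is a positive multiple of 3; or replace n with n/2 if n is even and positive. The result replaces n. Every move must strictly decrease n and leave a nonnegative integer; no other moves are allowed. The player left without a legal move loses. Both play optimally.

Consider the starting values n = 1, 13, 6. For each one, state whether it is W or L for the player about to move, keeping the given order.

Compute win/loss labels from the base case upward. A position with no move is L. Any other position is W if it can reach an L in one move, else L.
n=0: no move → L
n=1: W (go to 0, an L position)
n=2: L (sole option 1(W) is W)
n=3: W (go to 2, an L position)
n=4: W (go to 2, an L position)
n=5: L (sole option 4(W) is W)
n=6: W (go to 2, an L position)
n=7: L (sole option 6(W) is W)
n=8: W (go to 7, an L position)
n=9: L (options 3(W), 8(W) are all W)
n=10: W (go to 5, an L position)
n=11: L (sole option 10(W) is W)
n=12: W (go to 11, an L position)
n=13: L (sole option 12(W) is W)

1: W, 13: L, 6: W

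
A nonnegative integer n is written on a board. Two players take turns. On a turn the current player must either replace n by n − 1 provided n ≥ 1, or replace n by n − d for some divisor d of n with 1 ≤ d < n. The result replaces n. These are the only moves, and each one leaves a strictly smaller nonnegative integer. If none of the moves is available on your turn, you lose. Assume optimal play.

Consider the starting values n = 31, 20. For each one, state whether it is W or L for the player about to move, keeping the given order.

31: L, 20: W

Positions with no move are L. A position that does have a move is losing for the player to move precisely when every available move leads to a winning position for the opponent. Fill in the labels:
n=0: no move → L
n=1: →0(L), so W
n=2: →1(W) only, which is W, so L
n=3: →2(L), so W
n=4: →2(L), so W
n=5: →4(W) only, which is W, so L
n=6: →5(L), so W
n=7: →6(W) only, which is W, so L
n=8: →7(L), so W
n=9: →6(W), 8(W) — all W, so L
n=10: →5(L), so W
n=11: →10(W) only, which is W, so L
n=12: →9(L), so W
n=13: →12(W) only, which is W, so L
n=14: →7(L), so W
n=15: →10(W), 12(W), 14(W) — all W, so L
n=16: →15(L), so W
n=17: →16(W) only, which is W, so L
n=18: →9(L), so W
n=19: →18(W) only, which is W, so L
n=20: →15(L), so W
n=21: →14(W), 18(W), 20(W) — all W, so L
n=22: →11(L), so W
n=23: →22(W) only, which is W, so L
n=24: →21(L), so W
n=25: →20(W), 24(W) — all W, so L
n=26: →13(L), so W
n=27: →18(W), 24(W), 26(W) — all W, so L
n=28: →21(L), so W
n=29: →28(W) only, which is W, so L
n=30: →15(L), so W
n=31: →30(W) only, which is W, so L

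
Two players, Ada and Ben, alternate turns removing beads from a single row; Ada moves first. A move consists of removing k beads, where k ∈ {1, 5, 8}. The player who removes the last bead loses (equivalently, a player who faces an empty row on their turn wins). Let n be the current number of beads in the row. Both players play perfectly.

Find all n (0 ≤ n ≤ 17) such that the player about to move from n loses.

1, 3, 5, 7, 14, 16

Compute win/loss labels from the base case upward. A position with no move is W. Any other position is W if it can reach an L in one move, else L.
n=0: no move; the opponent has just taken the last bead and therefore loses → W
n=1: →0(W) only, which is W, so L
n=2: →1(L), so W
n=3: →2(W) only, which is W, so L
n=4: →3(L), so W
n=5: →4(W), 0(W) — all W, so L
n=6: →5(L), so W
n=7: →6(W), 2(W) — all W, so L
n=8: →7(L), so W
n=9: →1(L), so W
n=10: →5(L), so W
n=11: →3(L), so W
n=12: →7(L), so W
n=13: →5(L), so W
n=14: →13(W), 9(W), 6(W) — all W, so L
n=15: →14(L), so W
n=16: →15(W), 11(W), 8(W) — all W, so L
n=17: →16(L), so W
Reading off the rows marked L gives the requested list; there are 6 such values of n.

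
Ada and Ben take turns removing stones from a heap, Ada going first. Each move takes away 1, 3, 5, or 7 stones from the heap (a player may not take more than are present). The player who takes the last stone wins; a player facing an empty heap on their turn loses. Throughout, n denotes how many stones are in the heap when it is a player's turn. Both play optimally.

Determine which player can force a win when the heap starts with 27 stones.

Ada wins.

Positions with no move are L. A position that does have a move is losing for the player to move precisely when every available move leads to a winning position for the opponent. Fill in the labels:
n=0: no move → L
n=1: can move to 0, which is L ⇒ W
n=2: the only move is to 1(W), a W ⇒ L
n=3: can move to 2, which is L ⇒ W
n=4: moves to 3(W), 1(W); every one is W ⇒ L
n=5: can move to 4, which is L ⇒ W
n=6: moves to 5(W), 3(W), 1(W); every one is W ⇒ L
n=7: can move to 6, which is L ⇒ W
n=8: moves to 7(W), 5(W), 3(W), 1(W); every one is W ⇒ L
n=9: can move to 8, which is L ⇒ W
n=10: moves to 9(W), 7(W), 5(W), 3(W); every one is W ⇒ L
n=11: can move to 10, which is L ⇒ W
n=12: moves to 11(W), 9(W), 7(W), 5(W); every one is W ⇒ L
n=13: can move to 12, which is L ⇒ W
n=14: moves to 13(W), 11(W), 9(W), 7(W); every one is W ⇒ L
n=15: can move to 14, which is L ⇒ W
n=16: moves to 15(W), 13(W), 11(W), 9(W); every one is W ⇒ L
n=17: can move to 16, which is L ⇒ W
n=18: moves to 17(W), 15(W), 13(W), 11(W); every one is W ⇒ L
n=19: can move to 18, which is L ⇒ W
n=20: moves to 19(W), 17(W), 15(W), 13(W); every one is W ⇒ L
n=21: can move to 20, which is L ⇒ W
n=22: moves to 21(W), 19(W), 17(W), 15(W); every one is W ⇒ L
n=23: can move to 22, which is L ⇒ W
n=24: moves to 23(W), 21(W), 19(W), 17(W); every one is W ⇒ L
n=25: can move to 24, which is L ⇒ W
n=26: moves to 25(W), 23(W), 21(W), 19(W); every one is W ⇒ L
n=27: can move to 26, which is L ⇒ W
From 27 Ada can remove 1, leaving 26, reaching an L position.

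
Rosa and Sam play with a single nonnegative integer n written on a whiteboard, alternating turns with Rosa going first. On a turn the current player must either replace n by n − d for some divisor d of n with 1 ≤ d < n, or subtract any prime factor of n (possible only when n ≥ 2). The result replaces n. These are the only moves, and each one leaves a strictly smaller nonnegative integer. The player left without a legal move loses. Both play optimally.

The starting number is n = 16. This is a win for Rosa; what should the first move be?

Compute win/loss labels from the base case upward. A position with no move is L. Any other position is W if it can reach an L in one move, else L.
n=0: no move → L
n=1: no move → L
n=2: can move to 0, which is L ⇒ W
n=3: can move to 0, which is L ⇒ W
n=4: moves to 2(W), 3(W); every one is W ⇒ L
n=5: can move to 0, which is L ⇒ W
n=6: can move to 4, which is L ⇒ W
n=7: can move to 0, which is L ⇒ W
n=8: can move to 4, which is L ⇒ W
n=9: moves to 6(W), 8(W); every one is W ⇒ L
n=10: can move to 9, which is L ⇒ W
n=11: can move to 0, which is L ⇒ W
n=12: can move to 9, which is L ⇒ W
n=13: can move to 0, which is L ⇒ W
n=14: moves to 7(W), 12(W), 13(W); every one is W ⇒ L
n=15: can move to 14, which is L ⇒ W
n=16: can move to 14, which is L ⇒ W
From 16, the L positions reachable in one move are: 14.

Move to 14.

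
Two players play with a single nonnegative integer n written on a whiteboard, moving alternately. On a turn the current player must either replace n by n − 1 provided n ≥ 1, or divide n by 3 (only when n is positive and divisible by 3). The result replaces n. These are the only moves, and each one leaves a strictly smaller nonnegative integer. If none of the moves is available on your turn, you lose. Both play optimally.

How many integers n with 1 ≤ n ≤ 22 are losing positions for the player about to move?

10

Use the standard recursion: the mover loses at a terminal position; elsewhere, the mover wins exactly when some move hands the opponent an L position.
n=0: no move → L
n=1: W (go to 0, an L position)
n=2: L (sole option 1(W) is W)
n=3: W (go to 2, an L position)
n=4: L (sole option 3(W) is W)
n=5: W (go to 4, an L position)
n=6: W (go to 2, an L position)
n=7: L (sole option 6(W) is W)
n=8: W (go to 7, an L position)
n=9: L (options 3(W), 8(W) are all W)
n=10: W (go to 9, an L position)
n=11: L (sole option 10(W) is W)
n=12: W (go to 4, an L position)
n=13: L (sole option 12(W) is W)
n=14: W (go to 13, an L position)
n=15: L (options 5(W), 14(W) are all W)
n=16: W (go to 15, an L position)
n=17: L (sole option 16(W) is W)
n=18: W (go to 17, an L position)
n=19: L (sole option 18(W) is W)
n=20: W (go to 19, an L position)
n=21: W (go to 7, an L position)
n=22: L (sole option 21(W) is W)
L entries with 1 ≤ n ≤ 22 (n=0 is outside the asked range and is not counted): n = 2, 4, 7, 9, 11, 13, 15, 17, 19, 22; that makes 10.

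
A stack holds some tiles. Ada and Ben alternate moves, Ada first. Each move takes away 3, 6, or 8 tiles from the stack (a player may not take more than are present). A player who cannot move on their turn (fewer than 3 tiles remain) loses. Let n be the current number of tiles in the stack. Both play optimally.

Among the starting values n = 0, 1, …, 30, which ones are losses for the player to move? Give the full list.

Build the W/L table. Terminal = L. A non-terminal position is W if it has a move to some L; otherwise it is L.
n=0: no move → L
n=1: no move → L
n=2: no move → L
n=3: reaches L-position 0 → W
n=4: reaches L-position 1 → W
n=5: reaches L-position 2 → W
n=6: reaches L-position 0 → W
n=7: reaches L-position 1 → W
n=8: reaches L-position 2 → W
n=9: reaches L-position 1 → W
n=10: reaches L-position 2 → W
n=11: only reaches 8(W), 5(W), 3(W), all W → L
n=12: only reaches 9(W), 6(W), 4(W), all W → L
n=13: only reaches 10(W), 7(W), 5(W), all W → L
n=14: reaches L-position 11 → W
n=15: reaches L-position 12 → W
n=16: reaches L-position 13 → W
n=17: reaches L-position 11 → W
n=18: reaches L-position 12 → W
n=19: reaches L-position 13 → W
n=20: reaches L-position 12 → W
n=21: reaches L-position 13 → W
n=22: only reaches 19(W), 16(W), 14(W), all W → L
n=23: only reaches 20(W), 17(W), 15(W), all W → L
n=24: only reaches 21(W), 18(W), 16(W), all W → L
n=25: reaches L-position 22 → W
n=26: reaches L-position 23 → W
n=27: reaches L-position 24 → W
n=28: reaches L-position 22 → W
n=29: reaches L-position 23 → W
n=30: reaches L-position 24 → W
The losing starting values of n are exactly the entries labelled L in this table (9 of them).

0, 1, 2, 11, 12, 13, 22, 23, 24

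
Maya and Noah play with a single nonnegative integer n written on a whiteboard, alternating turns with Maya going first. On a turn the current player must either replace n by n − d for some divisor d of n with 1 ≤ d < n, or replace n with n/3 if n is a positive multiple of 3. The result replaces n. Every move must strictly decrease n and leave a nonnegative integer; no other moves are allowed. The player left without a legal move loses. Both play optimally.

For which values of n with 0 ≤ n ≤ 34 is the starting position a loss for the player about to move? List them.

0, 1, 4, 7, 9, 11, 13, 15, 17, 19, 23, 25, 28, 31

Positions with no move are L. A position that does have a move is losing for the player to move precisely when every available move leads to a winning position for the opponent. Fill in the labels:
n=0: no move → L
n=1: no move → L
n=2: →1(L), so W
n=3: →1(L), so W
n=4: →2(W), 3(W) — all W, so L
n=5: →4(L), so W
n=6: →4(L), so W
n=7: →6(W) only, which is W, so L
n=8: →4(L), so W
n=9: →3(W), 6(W), 8(W) — all W, so L
n=10: →9(L), so W
n=11: →10(W) only, which is W, so L
n=12: →4(L), so W
n=13: →12(W) only, which is W, so L
n=14: →7(L), so W
n=15: →5(W), 10(W), 12(W), 14(W) — all W, so L
n=16: →15(L), so W
n=17: →16(W) only, which is W, so L
n=18: →9(L), so W
n=19: →18(W) only, which is W, so L
n=20: →15(L), so W
n=21: →7(L), so W
n=22: →11(L), so W
n=23: →22(W) only, which is W, so L
n=24: →23(L), so W
n=25: →20(W), 24(W) — all W, so L
n=26: →13(L), so W
n=27: →9(L), so W
n=28: →14(W), 21(W), 24(W), 26(W), 27(W) — all W, so L
n=29: →28(L), so W
n=30: →15(L), so W
n=31: →30(W) only, which is W, so L
n=32: →28(L), so W
n=33: →11(L), so W
n=34: →17(L), so W
The losing starting values of n are exactly the entries labelled L in this table (14 of them).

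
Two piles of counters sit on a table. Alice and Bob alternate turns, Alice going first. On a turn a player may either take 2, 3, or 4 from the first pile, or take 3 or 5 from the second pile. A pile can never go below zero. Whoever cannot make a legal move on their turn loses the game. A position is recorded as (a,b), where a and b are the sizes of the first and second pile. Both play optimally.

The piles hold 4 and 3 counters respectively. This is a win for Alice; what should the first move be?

Move to (2,3).

Work bottom-up. With no move the player to move loses. Otherwise the position is W if at least one move leads to an L position for the opponent, and L if every move leads to a W.
No move ever increases a pile, so every position that can arise here has a ≤ 4 and b ≤ 3; it is enough to label the cells with 0 ≤ a ≤ 4 and 0 ≤ b ≤ 3.
Every move lowers a or b (never raises either), so fill the grid row by row in increasing a, and left to right within a row: each cell's successors are then already labelled.
      b=0  b=1  b=2  b=3
a=0:    L    L    L    W
a=1:    L    L    L    W
a=2:    W    W    W    L
a=3:    W    W    W    L
a=4:    W    W    W    W
Cells with no legal move (terminal, hence L): (0,0), (0,1), (0,2), (1,0), (1,1), (1,2).
The remaining L cells, each justified by listing all of its moves:
(2,3): moves to (0,3)(W), (2,0)(W); every one is W ⇒ L
(3,3): moves to (1,3)(W), (0,3)(W), (3,0)(W); every one is W ⇒ L
Every other cell has at least one move into one of the L cells above, so it is W.
From (4,3), the L positions reachable in one move are: (2,3).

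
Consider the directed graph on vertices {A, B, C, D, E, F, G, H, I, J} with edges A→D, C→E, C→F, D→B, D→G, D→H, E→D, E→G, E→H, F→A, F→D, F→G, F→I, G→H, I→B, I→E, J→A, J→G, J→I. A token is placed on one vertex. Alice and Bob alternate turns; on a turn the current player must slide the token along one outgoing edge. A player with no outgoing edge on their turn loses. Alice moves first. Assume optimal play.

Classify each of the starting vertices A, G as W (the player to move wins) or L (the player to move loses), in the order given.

Build the W/L table. Terminal = L. A non-terminal position is W if it has a move to some L; otherwise it is L.
Every edge goes from a vertex to one that appears earlier in the order B, H, G, D, E, A, I, F, C, J, so processing vertices in that order labels each vertex after all of its successors.
B: no outgoing edge → L
H: no outgoing edge → L
G: →H(L), so W
D: →H(L), so W
E: →H(L), so W
A: →D(W) only, which is W, so L
I: →B(L), so W
F: →A(L), so W
C: →F(W), E(W) — all W, so L
J: →A(L), so W

A: L, G: W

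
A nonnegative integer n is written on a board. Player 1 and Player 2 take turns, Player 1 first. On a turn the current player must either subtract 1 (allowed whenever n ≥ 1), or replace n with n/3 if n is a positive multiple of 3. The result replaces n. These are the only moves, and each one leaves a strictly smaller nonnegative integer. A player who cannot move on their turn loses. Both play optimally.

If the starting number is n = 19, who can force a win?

Player 2 wins.

Compute win/loss labels from the base case upward. A position with no move is L. Any other position is W if it can reach an L in one move, else L.
n=0: no move → L
n=1: reaches L-position 0 → W
n=2: only reaches 1(W), which is W → L
n=3: reaches L-position 2 → W
n=4: only reaches 3(W), which is W → L
n=5: reaches L-position 4 → W
n=6: reaches L-position 2 → W
n=7: only reaches 6(W), which is W → L
n=8: reaches L-position 7 → W
n=9: only reaches 3(W), 8(W), all W → L
n=10: reaches L-position 9 → W
n=11: only reaches 10(W), which is W → L
n=12: reaches L-position 4 → W
n=13: only reaches 12(W), which is W → L
n=14: reaches L-position 13 → W
n=15: only reaches 5(W), 14(W), all W → L
n=16: reaches L-position 15 → W
n=17: only reaches 16(W), which is W → L
n=18: reaches L-position 17 → W
n=19: only reaches 18(W), which is W → L
The starting position 19 is L: whatever Player 1 does, the opponent receives a W position.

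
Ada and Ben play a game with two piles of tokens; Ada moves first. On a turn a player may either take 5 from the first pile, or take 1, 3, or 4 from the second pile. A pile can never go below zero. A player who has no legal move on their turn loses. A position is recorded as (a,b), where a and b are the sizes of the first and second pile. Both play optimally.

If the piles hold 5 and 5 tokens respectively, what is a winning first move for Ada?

Work bottom-up. With no move the player to move loses. Otherwise the position is W if at least one move leads to an L position for the opponent, and L if every move leads to a W.
No move ever increases a pile, so every position that can arise here has a ≤ 5 and b ≤ 5; it is enough to label the cells with 0 ≤ a ≤ 5 and 0 ≤ b ≤ 5.
Every move lowers a or b (never raises either), so fill the grid row by row in increasing a, and left to right within a row: each cell's successors are then already labelled.
      b=0  b=1  b=2  b=3  b=4  b=5
a=0:    L    W    L    W    W    W
a=1:    L    W    L    W    W    W
a=2:    L    W    L    W    W    W
a=3:    L    W    L    W    W    W
a=4:    L    W    L    W    W    W
a=5:    W    L    W    L    W    W
Cells with no legal move (terminal, hence L): (0,0), (1,0), (2,0), (3,0), (4,0).
The remaining L cells, each justified by listing all of its moves:
(0,2): →(0,1)(W) only, which is W, so L
(1,2): →(1,1)(W) only, which is W, so L
(2,2): →(2,1)(W) only, which is W, so L
(3,2): →(3,1)(W) only, which is W, so L
(4,2): →(4,1)(W) only, which is W, so L
(5,1): →(0,1)(W), (5,0)(W) — all W, so L
(5,3): →(0,3)(W), (5,2)(W), (5,0)(W) — all W, so L
Every other cell has at least one move into one of the L cells above, so it is W.
From (5,5), the L positions reachable in one move are: (5,1).

Move to (5,1).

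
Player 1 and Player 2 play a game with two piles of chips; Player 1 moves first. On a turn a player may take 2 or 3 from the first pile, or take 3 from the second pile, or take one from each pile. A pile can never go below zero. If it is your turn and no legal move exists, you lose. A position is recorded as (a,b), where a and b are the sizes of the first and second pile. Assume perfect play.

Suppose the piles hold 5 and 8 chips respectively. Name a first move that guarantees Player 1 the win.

Move to (5,5).

Work bottom-up. With no move the player to move loses. Otherwise the position is W if at least one move leads to an L position for the opponent, and L if every move leads to a W.
No move ever increases a pile, so every position that can arise here has a ≤ 5 and b ≤ 8; it is enough to label the cells with 0 ≤ a ≤ 5 and 0 ≤ b ≤ 8.
Every move lowers a or b (never raises either), so fill the grid row by row in increasing a, and left to right within a row: each cell's successors are then already labelled.
      b=0  b=1  b=2  b=3  b=4  b=5  b=6  b=7  b=8
a=0:    L    L    L    W    W    W    L    L    L
a=1:    L    W    W    W    L    L    L    W    W
a=2:    W    W    W    L    L    W    W    W    W
a=3:    W    W    W    L    W    W    W    W    W
a=4:    W    L    L    W    W    W    W    L    L
a=5:    L    L    W    W    W    L    L    L    W
Cells with no legal move (terminal, hence L): (0,0), (0,1), (0,2), (1,0).
The remaining L cells, each justified by listing all of its moves:
(0,6): →(0,3)(W) only, which is W, so L
(0,7): →(0,4)(W) only, which is W, so L
(0,8): →(0,5)(W) only, which is W, so L
(1,4): →(1,1)(W), (0,3)(W) — all W, so L
(1,5): →(1,2)(W), (0,4)(W) — all W, so L
(1,6): →(1,3)(W), (0,5)(W) — all W, so L
(2,3): →(0,3)(W), (2,0)(W), (1,2)(W) — all W, so L
(2,4): →(0,4)(W), (2,1)(W), (1,3)(W) — all W, so L
(3,3): →(1,3)(W), (0,3)(W), (3,0)(W), (2,2)(W) — all W, so L
(4,1): →(2,1)(W), (1,1)(W), (3,0)(W) — all W, so L
(4,2): →(2,2)(W), (1,2)(W), (3,1)(W) — all W, so L
(4,7): →(2,7)(W), (1,7)(W), (4,4)(W), (3,6)(W) — all W, so L
(4,8): →(2,8)(W), (1,8)(W), (4,5)(W), (3,7)(W) — all W, so L
(5,0): →(3,0)(W), (2,0)(W) — all W, so L
(5,1): →(3,1)(W), (2,1)(W), (4,0)(W) — all W, so L
(5,5): →(3,5)(W), (2,5)(W), (5,2)(W), (4,4)(W) — all W, so L
(5,6): →(3,6)(W), (2,6)(W), (5,3)(W), (4,5)(W) — all W, so L
(5,7): →(3,7)(W), (2,7)(W), (5,4)(W), (4,6)(W) — all W, so L
Every other cell has at least one move into one of the L cells above, so it is W.
From (5,8), the L positions reachable in one move are: (5,5), (4,7). Any move reaching one of these is winning.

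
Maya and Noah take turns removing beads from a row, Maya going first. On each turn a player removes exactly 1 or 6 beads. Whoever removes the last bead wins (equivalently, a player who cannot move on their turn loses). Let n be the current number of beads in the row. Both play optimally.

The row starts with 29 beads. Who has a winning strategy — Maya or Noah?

Maya wins.

Use the standard recursion: the mover loses at a terminal position; elsewhere, the mover wins exactly when some move hands the opponent an L position.
n=0: no move → L
n=1: can move to 0, which is L ⇒ W
n=2: the only move is to 1(W), a W ⇒ L
n=3: can move to 2, which is L ⇒ W
n=4: the only move is to 3(W), a W ⇒ L
n=5: can move to 4, which is L ⇒ W
n=6: can move to 0, which is L ⇒ W
n=7: moves to 6(W), 1(W); every one is W ⇒ L
n=8: can move to 7, which is L ⇒ W
n=9: moves to 8(W), 3(W); every one is W ⇒ L
n=10: can move to 9, which is L ⇒ W
n=11: moves to 10(W), 5(W); every one is W ⇒ L
n=12: can move to 11, which is L ⇒ W
n=13: can move to 7, which is L ⇒ W
n=14: moves to 13(W), 8(W); every one is W ⇒ L
n=15: can move to 14, which is L ⇒ W
n=16: moves to 15(W), 10(W); every one is W ⇒ L
n=17: can move to 16, which is L ⇒ W
n=18: moves to 17(W), 12(W); every one is W ⇒ L
n=19: can move to 18, which is L ⇒ W
n=20: can move to 14, which is L ⇒ W
n=21: moves to 20(W), 15(W); every one is W ⇒ L
n=22: can move to 21, which is L ⇒ W
n=23: moves to 22(W), 17(W); every one is W ⇒ L
n=24: can move to 23, which is L ⇒ W
n=25: moves to 24(W), 19(W); every one is W ⇒ L
n=26: can move to 25, which is L ⇒ W
n=27: can move to 21, which is L ⇒ W
n=28: moves to 27(W), 22(W); every one is W ⇒ L
n=29: can move to 28, which is L ⇒ W
From 29 Maya can remove 1, leaving 28, reaching an L position.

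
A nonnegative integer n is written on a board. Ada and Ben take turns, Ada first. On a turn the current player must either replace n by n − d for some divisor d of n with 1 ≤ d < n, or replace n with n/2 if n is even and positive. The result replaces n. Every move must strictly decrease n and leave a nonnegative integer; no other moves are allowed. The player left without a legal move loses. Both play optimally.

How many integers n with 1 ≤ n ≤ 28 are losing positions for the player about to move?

14

Compute win/loss labels from the base case upward. A position with no move is L. Any other position is W if it can reach an L in one move, else L.
n=0: no move → L
n=1: no move → L
n=2: →1(L), so W
n=3: →2(W) only, which is W, so L
n=4: →3(L), so W
n=5: →4(W) only, which is W, so L
n=6: →3(L), so W
n=7: →6(W) only, which is W, so L
n=8: →7(L), so W
n=9: →6(W), 8(W) — all W, so L
n=10: →5(L), so W
n=11: →10(W) only, which is W, so L
n=12: →9(L), so W
n=13: →12(W) only, which is W, so L
n=14: →7(L), so W
n=15: →10(W), 12(W), 14(W) — all W, so L
n=16: →15(L), so W
n=17: →16(W) only, which is W, so L
n=18: →9(L), so W
n=19: →18(W) only, which is W, so L
n=20: →15(L), so W
n=21: →14(W), 18(W), 20(W) — all W, so L
n=22: →11(L), so W
n=23: →22(W) only, which is W, so L
n=24: →21(L), so W
n=25: →20(W), 24(W) — all W, so L
n=26: →13(L), so W
n=27: →18(W), 24(W), 26(W) — all W, so L
n=28: →21(L), so W
L entries with 1 ≤ n ≤ 28 (n=0 is outside the asked range and is not counted): n = 1, 3, 5, 7, 9, 11, 13, 15, 17, 19, 21, 23, 25, 27; that makes 14.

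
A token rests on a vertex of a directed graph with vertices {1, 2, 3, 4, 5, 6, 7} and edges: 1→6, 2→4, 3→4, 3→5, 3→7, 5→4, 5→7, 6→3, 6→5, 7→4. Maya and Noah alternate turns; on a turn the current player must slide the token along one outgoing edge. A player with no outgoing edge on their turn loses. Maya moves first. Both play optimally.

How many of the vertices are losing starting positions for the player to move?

Label each position W (a win for the player to move) or L (a loss). A position with no legal move is L; any other position is W exactly when some move reaches an L, and L when every move reaches a W.
Every edge goes from a vertex to one that appears earlier in the order 4, 7, 5, 3, 6, 2, 1, so processing vertices in that order labels each vertex after all of its successors.
4: no outgoing edge → L
7: can move to 4, which is L ⇒ W
5: can move to 4, which is L ⇒ W
3: can move to 4, which is L ⇒ W
6: moves to 3(W), 5(W); every one is W ⇒ L
2: can move to 4, which is L ⇒ W
1: can move to 6, which is L ⇒ W
The L vertices are 4, 6; that is 2 in all.

2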